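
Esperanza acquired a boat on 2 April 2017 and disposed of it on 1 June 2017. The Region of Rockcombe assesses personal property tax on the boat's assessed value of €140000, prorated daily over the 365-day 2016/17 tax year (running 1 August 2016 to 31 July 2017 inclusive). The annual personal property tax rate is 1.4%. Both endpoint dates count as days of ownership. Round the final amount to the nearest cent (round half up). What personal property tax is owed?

Days held (2 April – 1 June 2017): 61 out of 365
Tax = €140000 × 1.4% × 61/365 = €327.5616

€327.56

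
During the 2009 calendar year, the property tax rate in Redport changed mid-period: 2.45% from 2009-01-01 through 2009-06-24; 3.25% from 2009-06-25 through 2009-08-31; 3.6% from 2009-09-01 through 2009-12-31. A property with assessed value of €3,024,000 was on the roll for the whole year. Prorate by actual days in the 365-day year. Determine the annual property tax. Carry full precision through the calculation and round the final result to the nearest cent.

2009-01-01 to 2009-06-24: 175 days at 2.45% → €3,024,000 × 2.45% × 175/365 = €35,521.6438
2009-06-25 to 2009-08-31: 68 days at 3.25% → €3,024,000 × 3.25% × 68/365 = €18,309.6986
2009-09-01 to 2009-12-31: 122 days at 3.6% → €3,024,000 × 3.6% × 122/365 = €36,387.4192
Total = €90,218.7616

€90,218.76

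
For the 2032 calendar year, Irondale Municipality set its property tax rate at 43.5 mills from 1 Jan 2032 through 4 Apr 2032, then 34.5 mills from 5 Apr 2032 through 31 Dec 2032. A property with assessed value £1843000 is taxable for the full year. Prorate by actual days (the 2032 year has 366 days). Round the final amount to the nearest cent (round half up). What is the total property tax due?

1 Jan – 4 Apr 2032: 95 days at 43.5 mills → £1843000 × 4.35% × 95/366 = £20809.2828
5 Apr – 31 Dec 2032: 271 days at 34.5 mills → £1843000 × 3.45% × 271/366 = £47079.5861
Total = £67888.8689

£67888.87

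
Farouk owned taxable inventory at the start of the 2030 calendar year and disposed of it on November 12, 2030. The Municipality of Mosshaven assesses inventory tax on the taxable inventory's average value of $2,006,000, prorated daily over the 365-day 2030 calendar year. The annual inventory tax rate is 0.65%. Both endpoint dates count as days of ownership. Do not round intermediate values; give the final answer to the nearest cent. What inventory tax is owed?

Days held (January 1 – November 12, 2030): 316 out of 365
Tax = $2,006,000 × 0.65% × 316/365 = $11,288.5589

$11,288.56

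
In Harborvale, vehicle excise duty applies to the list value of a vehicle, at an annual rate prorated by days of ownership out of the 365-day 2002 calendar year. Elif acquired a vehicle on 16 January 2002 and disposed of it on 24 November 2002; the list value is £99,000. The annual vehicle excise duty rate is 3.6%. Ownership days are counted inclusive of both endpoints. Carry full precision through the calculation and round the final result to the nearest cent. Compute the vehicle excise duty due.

Days held (16 January – 24 November 2002): 313 out of 365
Tax = £99,000 × 3.6% × 313/365 = £3,056.2521

£3,056.25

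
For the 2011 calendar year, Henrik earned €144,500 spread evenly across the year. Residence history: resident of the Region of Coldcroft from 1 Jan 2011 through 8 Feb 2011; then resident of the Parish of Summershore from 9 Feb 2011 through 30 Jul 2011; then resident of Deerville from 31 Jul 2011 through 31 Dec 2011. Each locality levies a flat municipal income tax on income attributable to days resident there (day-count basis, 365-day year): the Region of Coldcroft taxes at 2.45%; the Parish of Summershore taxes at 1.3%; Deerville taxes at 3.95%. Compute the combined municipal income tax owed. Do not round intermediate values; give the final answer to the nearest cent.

€3,671.69

The Region of Coldcroft, 1 Jan – 8 Feb 2011: 39 days → €144,500 × 2.45% × 39/365 = €378.2733
The Parish of Summershore, 9 Feb – 30 Jul 2011: 172 days → €144,500 × 1.3% × 172/365 = €885.2110
Deerville, 31 Jul – 31 Dec 2011: 154 days → €144,500 × 3.95% × 154/365 = €2,408.2014
Total = €3,671.6856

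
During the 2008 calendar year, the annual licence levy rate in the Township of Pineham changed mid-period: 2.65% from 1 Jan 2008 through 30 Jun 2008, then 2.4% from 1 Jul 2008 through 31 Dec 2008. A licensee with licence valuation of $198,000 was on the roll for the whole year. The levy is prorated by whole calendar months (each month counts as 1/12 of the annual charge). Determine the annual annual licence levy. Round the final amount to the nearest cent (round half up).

1 Jan – 30 Jun 2008: 6 months at 2.65% → $198,000 × 2.65% × 6/12 = $2,623.5000
1 Jul – 31 Dec 2008: 6 months at 2.4% → $198,000 × 2.4% × 6/12 = $2,376.0000
Total = $4,999.5000

$4,999.50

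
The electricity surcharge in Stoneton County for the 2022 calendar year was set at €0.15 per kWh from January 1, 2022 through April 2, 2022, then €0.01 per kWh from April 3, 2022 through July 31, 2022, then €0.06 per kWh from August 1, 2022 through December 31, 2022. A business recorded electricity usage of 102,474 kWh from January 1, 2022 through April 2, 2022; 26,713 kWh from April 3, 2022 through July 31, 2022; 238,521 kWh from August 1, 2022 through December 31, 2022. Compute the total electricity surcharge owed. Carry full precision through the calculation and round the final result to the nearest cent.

January 1 – April 2, 2022: 102,474 kWh at €0.15/kWh → €15371.10
April 3 – July 31, 2022: 26,713 kWh at €0.01/kWh → €267.13
August 1 – December 31, 2022: 238,521 kWh at €0.06/kWh → €14311.26

€29949.49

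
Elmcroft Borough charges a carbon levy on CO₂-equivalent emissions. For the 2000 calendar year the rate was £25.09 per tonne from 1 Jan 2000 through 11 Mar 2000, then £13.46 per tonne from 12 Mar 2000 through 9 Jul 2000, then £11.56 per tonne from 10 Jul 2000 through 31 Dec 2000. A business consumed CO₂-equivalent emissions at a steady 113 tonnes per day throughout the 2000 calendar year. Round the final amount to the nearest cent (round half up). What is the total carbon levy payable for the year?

1 Jan – 11 Mar 2000: 71 days × 113 tonnes/day = 8,023 tonnes at £25.09/tonne → £201,297.07
12 Mar – 9 Jul 2000: 120 days × 113 tonnes/day = 13,560 tonnes at £13.46/tonne → £182,517.60
10 Jul – 31 Dec 2000: 175 days × 113 tonnes/day = 19,775 tonnes at £11.56/tonne → £228,599.00

£612,413.67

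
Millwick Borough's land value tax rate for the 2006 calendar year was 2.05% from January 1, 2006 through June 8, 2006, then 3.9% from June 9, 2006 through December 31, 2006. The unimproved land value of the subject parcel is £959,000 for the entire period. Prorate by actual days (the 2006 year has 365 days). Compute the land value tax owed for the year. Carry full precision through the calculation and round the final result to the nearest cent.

January 1 – June 8, 2006: 159 days at 2.05% → £959,000 × 2.05% × 159/365 = £8,564.0014
June 9 – December 31, 2006: 206 days at 3.9% → £959,000 × 3.9% × 206/365 = £21,108.5096
Total = £29,672.5110

£29,672.51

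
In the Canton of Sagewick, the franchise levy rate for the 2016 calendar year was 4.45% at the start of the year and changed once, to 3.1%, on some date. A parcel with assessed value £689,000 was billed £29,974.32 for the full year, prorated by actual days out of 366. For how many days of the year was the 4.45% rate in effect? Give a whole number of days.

339 days

Let d = days at the first rate; then 366 − d days at the second rate.
£689,000 × [4.45%·d + 3.1%·(366−d)] / 366 = £29,974.32
Solving gives d = 339, so the new rate took effect on 5 December 2016.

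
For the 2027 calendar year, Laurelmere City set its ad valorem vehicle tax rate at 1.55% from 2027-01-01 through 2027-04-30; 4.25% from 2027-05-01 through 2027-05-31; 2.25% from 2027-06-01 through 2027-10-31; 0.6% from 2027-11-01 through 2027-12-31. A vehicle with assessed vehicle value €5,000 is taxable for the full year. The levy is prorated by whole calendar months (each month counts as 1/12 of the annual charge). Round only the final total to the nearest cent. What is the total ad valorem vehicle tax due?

2027-01-01 to 2027-04-30: 4 months at 1.55% → €5,000 × 1.55% × 4/12 = €25.8333
2027-05-01 to 2027-05-31: 1 month at 4.25% → €5,000 × 4.25% × 1/12 = €17.7083
2027-06-01 to 2027-10-31: 5 months at 2.25% → €5,000 × 2.25% × 5/12 = €46.8750
2027-11-01 to 2027-12-31: 2 months at 0.6% → €5,000 × 0.6% × 2/12 = €5.0000
Total = €95.4167

€95.42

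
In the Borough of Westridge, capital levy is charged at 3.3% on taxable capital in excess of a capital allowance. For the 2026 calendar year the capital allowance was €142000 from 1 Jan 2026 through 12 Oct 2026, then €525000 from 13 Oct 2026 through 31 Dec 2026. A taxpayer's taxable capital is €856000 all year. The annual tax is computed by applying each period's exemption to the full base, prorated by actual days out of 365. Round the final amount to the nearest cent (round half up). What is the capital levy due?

1 Jan – 12 Oct 2026: 285 days, exemption €142000 → (€856000 − €142000) × 3.3% × 285/365 = €18397.7260
13 Oct – 31 Dec 2026: 80 days, exemption €525000 → (€856000 − €525000) × 3.3% × 80/365 = €2394.0822
Total = €20791.8082

€20791.81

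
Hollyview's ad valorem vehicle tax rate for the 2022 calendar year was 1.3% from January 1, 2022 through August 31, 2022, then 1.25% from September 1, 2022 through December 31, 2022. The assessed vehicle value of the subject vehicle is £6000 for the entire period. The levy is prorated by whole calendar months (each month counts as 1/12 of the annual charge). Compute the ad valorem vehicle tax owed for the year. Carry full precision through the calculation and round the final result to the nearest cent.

£77.00

January 1 – August 31, 2022: 8 months at 1.3% → £6000 × 1.3% × 8/12 = £52.0000
September 1 – December 31, 2022: 4 months at 1.25% → £6000 × 1.25% × 4/12 = £25.0000
Total = £77.0000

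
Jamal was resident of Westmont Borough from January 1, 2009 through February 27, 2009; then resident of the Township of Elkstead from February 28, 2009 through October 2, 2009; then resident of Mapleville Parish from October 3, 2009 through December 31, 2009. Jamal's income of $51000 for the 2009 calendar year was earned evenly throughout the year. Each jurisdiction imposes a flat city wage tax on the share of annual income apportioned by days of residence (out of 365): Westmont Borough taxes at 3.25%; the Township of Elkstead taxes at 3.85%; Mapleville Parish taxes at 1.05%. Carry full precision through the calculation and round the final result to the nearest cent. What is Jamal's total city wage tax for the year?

Westmont Borough, January 1 – February 27, 2009: 58 days → $51000 × 3.25% × 58/365 = $263.3836
The Township of Elkstead, February 28 – October 2, 2009: 217 days → $51000 × 3.85% × 217/365 = $1167.3411
Mapleville Parish, October 3 – December 31, 2009: 90 days → $51000 × 1.05% × 90/365 = $132.0411
Total = $1562.7658

$1562.77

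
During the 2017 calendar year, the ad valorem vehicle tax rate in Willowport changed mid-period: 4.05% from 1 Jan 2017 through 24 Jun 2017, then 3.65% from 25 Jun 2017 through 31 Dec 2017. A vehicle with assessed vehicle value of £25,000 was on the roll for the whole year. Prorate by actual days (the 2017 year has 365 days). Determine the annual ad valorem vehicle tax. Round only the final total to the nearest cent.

1 Jan – 24 Jun 2017: 175 days at 4.05% → £25,000 × 4.05% × 175/365 = £485.4452
25 Jun – 31 Dec 2017: 190 days at 3.65% → £25,000 × 3.65% × 190/365 = £475.0000
Total = £960.4452

£960.45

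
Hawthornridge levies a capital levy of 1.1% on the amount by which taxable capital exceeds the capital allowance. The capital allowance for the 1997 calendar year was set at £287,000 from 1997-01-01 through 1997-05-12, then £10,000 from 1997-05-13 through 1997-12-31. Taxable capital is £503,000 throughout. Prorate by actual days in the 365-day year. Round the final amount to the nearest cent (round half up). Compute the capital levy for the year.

1997-01-01 to 1997-05-12: 132 days, exemption £287,000 → (£503,000 − £287,000) × 1.1% × 132/365 = £859.2658
1997-05-13 to 1997-12-31: 233 days, exemption £10,000 → (£503,000 − £10,000) × 1.1% × 233/365 = £3,461.8055
Total = £4,321.0712

£4,321.07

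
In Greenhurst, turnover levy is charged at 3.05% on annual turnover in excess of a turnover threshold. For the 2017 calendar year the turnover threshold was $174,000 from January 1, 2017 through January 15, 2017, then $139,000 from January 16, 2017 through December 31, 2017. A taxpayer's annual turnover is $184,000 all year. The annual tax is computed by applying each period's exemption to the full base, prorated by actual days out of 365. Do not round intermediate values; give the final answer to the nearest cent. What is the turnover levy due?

January 1 – January 15, 2017: 15 days, exemption $174,000 → ($184,000 − $174,000) × 3.05% × 15/365 = $12.5342
January 16 – December 31, 2017: 350 days, exemption $139,000 → ($184,000 − $139,000) × 3.05% × 350/365 = $1,316.0959
Total = $1,328.6301

$1,328.63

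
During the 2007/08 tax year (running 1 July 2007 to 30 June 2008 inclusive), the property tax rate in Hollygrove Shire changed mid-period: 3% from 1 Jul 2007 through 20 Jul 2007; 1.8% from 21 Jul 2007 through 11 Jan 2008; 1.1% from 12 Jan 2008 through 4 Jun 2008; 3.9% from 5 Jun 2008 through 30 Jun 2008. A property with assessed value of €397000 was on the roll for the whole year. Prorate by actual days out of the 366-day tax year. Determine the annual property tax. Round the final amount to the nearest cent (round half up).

€6897.60

1 Jul – 20 Jul 2007: 20 days at 3% → €397000 × 3% × 20/366 = €650.8197
21 Jul 2007 – 11 Jan 2008: 175 days at 1.8% → €397000 × 1.8% × 175/366 = €3416.8033
12 Jan – 4 Jun 2008: 145 days at 1.1% → €397000 × 1.1% × 145/366 = €1730.0956
5 Jun – 30 Jun 2008: 26 days at 3.9% → €397000 × 3.9% × 26/366 = €1099.8852
Total = €6897.6038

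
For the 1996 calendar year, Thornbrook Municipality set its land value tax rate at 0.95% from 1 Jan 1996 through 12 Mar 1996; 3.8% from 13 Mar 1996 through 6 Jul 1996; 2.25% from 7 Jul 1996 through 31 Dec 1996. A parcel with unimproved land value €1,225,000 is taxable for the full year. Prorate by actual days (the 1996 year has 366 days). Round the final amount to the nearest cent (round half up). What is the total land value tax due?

€30,447.61

1 Jan – 12 Mar 1996: 72 days at 0.95% → €1,225,000 × 0.95% × 72/366 = €2,289.3443
13 Mar – 6 Jul 1996: 116 days at 3.8% → €1,225,000 × 3.8% × 116/366 = €14,753.5519
7 Jul – 31 Dec 1996: 178 days at 2.25% → €1,225,000 × 2.25% × 178/366 = €13,404.7131
Total = €30,447.6093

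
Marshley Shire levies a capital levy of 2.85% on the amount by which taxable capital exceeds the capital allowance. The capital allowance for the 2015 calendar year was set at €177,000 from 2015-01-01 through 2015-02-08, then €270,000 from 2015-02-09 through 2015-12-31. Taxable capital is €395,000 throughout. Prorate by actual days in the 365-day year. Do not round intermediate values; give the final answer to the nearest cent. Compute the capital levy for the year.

2015-01-01 to 2015-02-08: 39 days, exemption €177,000 → (€395,000 − €177,000) × 2.85% × 39/365 = €663.8548
2015-02-09 to 2015-12-31: 326 days, exemption €270,000 → (€395,000 − €270,000) × 2.85% × 326/365 = €3,181.8493
Total = €3,845.7041

€3,845.70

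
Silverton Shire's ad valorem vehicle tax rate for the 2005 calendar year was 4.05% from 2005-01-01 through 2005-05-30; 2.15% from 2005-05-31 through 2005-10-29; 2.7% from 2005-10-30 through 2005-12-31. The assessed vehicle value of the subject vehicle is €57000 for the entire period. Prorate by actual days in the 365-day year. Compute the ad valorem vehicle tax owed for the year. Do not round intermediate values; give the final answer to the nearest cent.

2005-01-01 to 2005-05-30: 150 days at 4.05% → €57000 × 4.05% × 150/365 = €948.6986
2005-05-31 to 2005-10-29: 152 days at 2.15% → €57000 × 2.15% × 152/365 = €510.3452
2005-10-30 to 2005-12-31: 63 days at 2.7% → €57000 × 2.7% × 63/365 = €265.6356
Total = €1724.6795

€1724.68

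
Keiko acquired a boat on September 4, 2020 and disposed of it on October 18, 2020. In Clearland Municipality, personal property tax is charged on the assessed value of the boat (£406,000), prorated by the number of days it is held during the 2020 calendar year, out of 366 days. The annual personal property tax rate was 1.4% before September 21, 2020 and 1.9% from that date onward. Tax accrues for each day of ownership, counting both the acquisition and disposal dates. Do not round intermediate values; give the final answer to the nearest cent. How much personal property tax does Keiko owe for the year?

£854.15

September 4 – September 20, 2020: 17 days at 1.4% → £406,000 × 1.4% × 17/366 = £264.0109
September 21 – October 18, 2020: 28 days at 1.9% → £406,000 × 1.9% × 28/366 = £590.1421
Total = £854.1530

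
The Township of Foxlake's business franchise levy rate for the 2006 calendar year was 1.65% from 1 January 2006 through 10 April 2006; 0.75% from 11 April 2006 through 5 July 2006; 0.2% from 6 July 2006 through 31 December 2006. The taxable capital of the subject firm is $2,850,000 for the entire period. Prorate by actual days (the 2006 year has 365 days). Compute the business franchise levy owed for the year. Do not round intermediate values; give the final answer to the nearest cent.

$20,715.21

1 January – 10 April 2006: 100 days at 1.65% → $2,850,000 × 1.65% × 100/365 = $12,883.5616
11 April – 5 July 2006: 86 days at 0.75% → $2,850,000 × 0.75% × 86/365 = $5,036.3014
6 July – 31 December 2006: 179 days at 0.2% → $2,850,000 × 0.2% × 179/365 = $2,795.3425
Total = $20,715.2055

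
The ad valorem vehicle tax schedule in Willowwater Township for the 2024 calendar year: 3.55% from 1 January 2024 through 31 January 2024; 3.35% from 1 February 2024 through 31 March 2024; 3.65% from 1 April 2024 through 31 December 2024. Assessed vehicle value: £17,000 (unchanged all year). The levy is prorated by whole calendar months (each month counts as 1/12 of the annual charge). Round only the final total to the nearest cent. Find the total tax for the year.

£610.58

1 January – 31 January 2024: 1 month at 3.55% → £17,000 × 3.55% × 1/12 = £50.2917
1 February – 31 March 2024: 2 months at 3.35% → £17,000 × 3.35% × 2/12 = £94.9167
1 April – 31 December 2024: 9 months at 3.65% → £17,000 × 3.65% × 9/12 = £465.3750
Total = £610.5833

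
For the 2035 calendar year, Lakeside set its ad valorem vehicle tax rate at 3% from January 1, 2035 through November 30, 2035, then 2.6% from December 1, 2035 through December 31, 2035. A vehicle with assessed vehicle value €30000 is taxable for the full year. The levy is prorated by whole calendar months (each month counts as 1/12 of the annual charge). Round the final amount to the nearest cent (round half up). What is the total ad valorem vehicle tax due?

€890.00

January 1 – November 30, 2035: 11 months at 3% → €30000 × 3% × 11/12 = €825.0000
December 1 – December 31, 2035: 1 month at 2.6% → €30000 × 2.6% × 1/12 = €65.0000
Total = €890.0000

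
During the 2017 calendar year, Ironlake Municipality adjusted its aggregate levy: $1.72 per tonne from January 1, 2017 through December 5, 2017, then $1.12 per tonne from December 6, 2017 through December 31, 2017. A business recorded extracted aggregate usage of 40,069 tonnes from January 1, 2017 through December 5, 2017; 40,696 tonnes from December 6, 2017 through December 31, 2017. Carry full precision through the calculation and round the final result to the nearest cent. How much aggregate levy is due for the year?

January 1 – December 5, 2017: 40,069 tonnes at $1.72/tonne → $68,918.68
December 6 – December 31, 2017: 40,696 tonnes at $1.12/tonne → $45,579.52

$114,498.20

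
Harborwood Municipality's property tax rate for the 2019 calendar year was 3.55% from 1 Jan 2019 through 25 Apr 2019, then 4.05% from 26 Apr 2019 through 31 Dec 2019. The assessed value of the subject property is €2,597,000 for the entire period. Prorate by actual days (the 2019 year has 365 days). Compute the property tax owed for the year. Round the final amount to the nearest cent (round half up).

1 Jan – 25 Apr 2019: 115 days at 3.55% → €2,597,000 × 3.55% × 115/365 = €29,047.2671
26 Apr – 31 Dec 2019: 250 days at 4.05% → €2,597,000 × 4.05% × 250/365 = €72,040.0685
Total = €101,087.3356

€101,087.34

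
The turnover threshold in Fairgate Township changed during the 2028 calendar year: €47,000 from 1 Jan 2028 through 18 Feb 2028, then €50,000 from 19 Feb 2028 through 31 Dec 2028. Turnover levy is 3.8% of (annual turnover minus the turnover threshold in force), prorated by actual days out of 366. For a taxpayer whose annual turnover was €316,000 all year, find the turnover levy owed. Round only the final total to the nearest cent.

1 Jan – 18 Feb 2028: 49 days, exemption €47,000 → (€316,000 − €47,000) × 3.8% × 49/366 = €1,368.5191
19 Feb – 31 Dec 2028: 317 days, exemption €50,000 → (€316,000 − €50,000) × 3.8% × 317/366 = €8,754.7432
Total = €10,123.2623

€10,123.26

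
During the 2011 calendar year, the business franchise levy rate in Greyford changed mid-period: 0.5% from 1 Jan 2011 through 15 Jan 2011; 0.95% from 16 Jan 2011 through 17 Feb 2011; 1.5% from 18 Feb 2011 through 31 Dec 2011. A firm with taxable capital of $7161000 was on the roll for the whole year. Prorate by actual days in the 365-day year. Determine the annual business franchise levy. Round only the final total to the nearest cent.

1 Jan – 15 Jan 2011: 15 days at 0.5% → $7161000 × 0.5% × 15/365 = $1471.4384
16 Jan – 17 Feb 2011: 33 days at 0.95% → $7161000 × 0.95% × 33/365 = $6150.6123
18 Feb – 31 Dec 2011: 317 days at 1.5% → $7161000 × 1.5% × 317/365 = $93289.1918
Total = $100911.2425

$100911.24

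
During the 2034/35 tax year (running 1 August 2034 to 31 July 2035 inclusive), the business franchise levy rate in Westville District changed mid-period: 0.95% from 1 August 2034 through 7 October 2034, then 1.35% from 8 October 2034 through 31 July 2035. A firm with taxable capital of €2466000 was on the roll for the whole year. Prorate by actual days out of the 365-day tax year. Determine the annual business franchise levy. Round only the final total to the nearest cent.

€31453.32

1 August – 7 October 2034: 68 days at 0.95% → €2466000 × 0.95% × 68/365 = €4364.4822
8 October 2034 – 31 July 2035: 297 days at 1.35% → €2466000 × 1.35% × 297/365 = €27088.8411
Total = €31453.3233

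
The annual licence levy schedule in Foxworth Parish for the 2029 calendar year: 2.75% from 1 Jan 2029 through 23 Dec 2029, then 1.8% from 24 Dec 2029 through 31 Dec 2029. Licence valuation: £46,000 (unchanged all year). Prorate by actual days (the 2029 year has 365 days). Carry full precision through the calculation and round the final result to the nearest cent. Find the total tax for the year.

1 Jan – 23 Dec 2029: 357 days at 2.75% → £46,000 × 2.75% × 357/365 = £1,237.2740
24 Dec – 31 Dec 2029: 8 days at 1.8% → £46,000 × 1.8% × 8/365 = £18.1479
Total = £1,255.4219

£1,255.42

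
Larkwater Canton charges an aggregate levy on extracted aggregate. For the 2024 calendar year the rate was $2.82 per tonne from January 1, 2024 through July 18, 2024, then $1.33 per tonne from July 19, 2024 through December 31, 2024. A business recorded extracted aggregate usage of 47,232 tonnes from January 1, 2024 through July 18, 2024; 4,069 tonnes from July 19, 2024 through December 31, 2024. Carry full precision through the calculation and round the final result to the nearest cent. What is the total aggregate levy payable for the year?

January 1 – July 18, 2024: 47,232 tonnes at $2.82/tonne → $133,194.24
July 19 – December 31, 2024: 4,069 tonnes at $1.33/tonne → $5,411.77

$138,606.01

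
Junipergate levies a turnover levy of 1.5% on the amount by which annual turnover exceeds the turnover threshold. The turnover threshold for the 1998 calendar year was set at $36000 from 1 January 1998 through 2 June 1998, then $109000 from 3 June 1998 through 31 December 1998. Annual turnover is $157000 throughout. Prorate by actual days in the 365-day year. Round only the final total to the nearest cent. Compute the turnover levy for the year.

$1179.00

1 January – 2 June 1998: 153 days, exemption $36000 → ($157000 − $36000) × 1.5% × 153/365 = $760.8082
3 June – 31 December 1998: 212 days, exemption $109000 → ($157000 − $109000) × 1.5% × 212/365 = $418.1918
Total = $1179.0000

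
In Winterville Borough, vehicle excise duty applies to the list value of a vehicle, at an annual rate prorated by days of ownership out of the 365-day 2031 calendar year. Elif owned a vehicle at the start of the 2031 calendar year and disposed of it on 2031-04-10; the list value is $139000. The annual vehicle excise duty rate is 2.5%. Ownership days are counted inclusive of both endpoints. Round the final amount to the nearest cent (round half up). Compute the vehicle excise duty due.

Days held (2031-01-01 to 2031-04-10): 100 out of 365
Tax = $139000 × 2.5% × 100/365 = $952.0548

$952.05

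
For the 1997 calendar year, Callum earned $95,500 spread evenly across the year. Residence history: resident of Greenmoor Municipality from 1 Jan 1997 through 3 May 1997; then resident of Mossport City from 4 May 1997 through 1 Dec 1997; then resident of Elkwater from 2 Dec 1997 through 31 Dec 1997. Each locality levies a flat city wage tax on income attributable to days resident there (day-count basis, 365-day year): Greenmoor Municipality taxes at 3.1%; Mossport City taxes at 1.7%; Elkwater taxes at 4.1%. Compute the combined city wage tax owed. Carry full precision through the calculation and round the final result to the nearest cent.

Greenmoor Municipality, 1 Jan – 3 May 1997: 123 days → $95,500 × 3.1% × 123/365 = $997.6479
Mossport City, 4 May – 1 Dec 1997: 212 days → $95,500 × 1.7% × 212/365 = $942.9644
Elkwater, 2 Dec – 31 Dec 1997: 30 days → $95,500 × 4.1% × 30/365 = $321.8219
Total = $2,262.4342

$2,262.43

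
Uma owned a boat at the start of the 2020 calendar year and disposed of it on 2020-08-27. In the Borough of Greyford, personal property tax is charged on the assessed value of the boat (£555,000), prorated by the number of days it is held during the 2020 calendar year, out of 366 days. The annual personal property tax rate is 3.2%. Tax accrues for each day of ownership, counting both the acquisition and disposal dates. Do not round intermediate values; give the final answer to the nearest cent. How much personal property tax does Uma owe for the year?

£11,645.90

Days held (2020-01-01 to 2020-08-27): 240 out of 366
Tax = £555,000 × 3.2% × 240/366 = £11,645.9016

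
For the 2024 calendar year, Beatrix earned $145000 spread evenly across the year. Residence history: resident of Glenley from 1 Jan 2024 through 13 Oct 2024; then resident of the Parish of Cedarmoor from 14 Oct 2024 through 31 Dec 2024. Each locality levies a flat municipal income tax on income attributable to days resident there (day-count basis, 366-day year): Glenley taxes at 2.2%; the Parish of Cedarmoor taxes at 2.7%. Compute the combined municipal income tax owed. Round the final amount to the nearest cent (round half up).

$3346.49

Glenley, 1 Jan – 13 Oct 2024: 287 days → $145000 × 2.2% × 287/366 = $2501.4481
The Parish of Cedarmoor, 14 Oct – 31 Dec 2024: 79 days → $145000 × 2.7% × 79/366 = $845.0410
Total = $3346.4891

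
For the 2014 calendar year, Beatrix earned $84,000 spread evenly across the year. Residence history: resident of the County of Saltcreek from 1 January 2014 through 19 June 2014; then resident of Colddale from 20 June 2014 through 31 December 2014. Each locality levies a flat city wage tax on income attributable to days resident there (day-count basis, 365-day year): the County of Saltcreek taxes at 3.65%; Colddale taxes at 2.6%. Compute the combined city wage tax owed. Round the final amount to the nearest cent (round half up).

The County of Saltcreek, 1 January – 19 June 2014: 170 days → $84,000 × 3.65% × 170/365 = $1,428.0000
Colddale, 20 June – 31 December 2014: 195 days → $84,000 × 2.6% × 195/365 = $1,166.7945
Total = $2,594.7945

$2,594.79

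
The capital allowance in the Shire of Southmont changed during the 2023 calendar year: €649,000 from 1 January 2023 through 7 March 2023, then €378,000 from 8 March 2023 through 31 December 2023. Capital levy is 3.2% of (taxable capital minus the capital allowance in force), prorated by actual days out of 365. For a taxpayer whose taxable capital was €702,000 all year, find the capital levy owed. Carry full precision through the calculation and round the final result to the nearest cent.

1 January – 7 March 2023: 66 days, exemption €649,000 → (€702,000 − €649,000) × 3.2% × 66/365 = €306.6740
8 March – 31 December 2023: 299 days, exemption €378,000 → (€702,000 − €378,000) × 3.2% × 299/365 = €8,493.2384
Total = €8,799.9123

€8,799.91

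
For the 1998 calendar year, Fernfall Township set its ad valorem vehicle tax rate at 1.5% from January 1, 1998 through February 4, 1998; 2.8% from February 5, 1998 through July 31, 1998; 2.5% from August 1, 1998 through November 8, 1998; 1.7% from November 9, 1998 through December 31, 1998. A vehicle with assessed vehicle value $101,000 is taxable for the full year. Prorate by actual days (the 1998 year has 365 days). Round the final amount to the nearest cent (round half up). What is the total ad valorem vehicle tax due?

$2,457.76

January 1 – February 4, 1998: 35 days at 1.5% → $101,000 × 1.5% × 35/365 = $145.2740
February 5 – July 31, 1998: 177 days at 2.8% → $101,000 × 2.8% × 177/365 = $1,371.3863
August 1 – November 8, 1998: 100 days at 2.5% → $101,000 × 2.5% × 100/365 = $691.7808
November 9 – December 31, 1998: 53 days at 1.7% → $101,000 × 1.7% × 53/365 = $249.3178
Total = $2,457.7589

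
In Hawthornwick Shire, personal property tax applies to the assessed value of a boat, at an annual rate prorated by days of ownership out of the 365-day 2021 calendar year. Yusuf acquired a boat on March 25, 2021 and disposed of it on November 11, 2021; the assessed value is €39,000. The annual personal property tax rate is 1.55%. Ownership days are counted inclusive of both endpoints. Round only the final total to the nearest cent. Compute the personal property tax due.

Days held (March 25 – November 11, 2021): 232 out of 365
Tax = €39,000 × 1.55% × 232/365 = €384.2301

€384.23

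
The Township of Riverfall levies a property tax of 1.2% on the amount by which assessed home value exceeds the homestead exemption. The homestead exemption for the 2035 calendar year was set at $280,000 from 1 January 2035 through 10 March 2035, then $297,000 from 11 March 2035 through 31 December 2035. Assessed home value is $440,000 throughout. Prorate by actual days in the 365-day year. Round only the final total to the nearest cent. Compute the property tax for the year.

1 January – 10 March 2035: 69 days, exemption $280,000 → ($440,000 − $280,000) × 1.2% × 69/365 = $362.9589
11 March – 31 December 2035: 296 days, exemption $297,000 → ($440,000 − $297,000) × 1.2% × 296/365 = $1,391.6055
Total = $1,754.5644

$1,754.56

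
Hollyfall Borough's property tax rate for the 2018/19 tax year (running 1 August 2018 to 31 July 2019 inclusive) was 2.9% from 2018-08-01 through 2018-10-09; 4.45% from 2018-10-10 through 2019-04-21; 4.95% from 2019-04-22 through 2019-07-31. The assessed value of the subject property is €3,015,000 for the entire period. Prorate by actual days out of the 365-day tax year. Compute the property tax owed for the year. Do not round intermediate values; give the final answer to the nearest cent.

€129,376.54

2018-08-01 to 2018-10-09: 70 days at 2.9% → €3,015,000 × 2.9% × 70/365 = €16,768.3562
2018-10-10 to 2019-04-21: 194 days at 4.45% → €3,015,000 × 4.45% × 194/365 = €71,310.9452
2019-04-22 to 2019-07-31: 101 days at 4.95% → €3,015,000 × 4.95% × 101/365 = €41,297.2397
Total = €129,376.5411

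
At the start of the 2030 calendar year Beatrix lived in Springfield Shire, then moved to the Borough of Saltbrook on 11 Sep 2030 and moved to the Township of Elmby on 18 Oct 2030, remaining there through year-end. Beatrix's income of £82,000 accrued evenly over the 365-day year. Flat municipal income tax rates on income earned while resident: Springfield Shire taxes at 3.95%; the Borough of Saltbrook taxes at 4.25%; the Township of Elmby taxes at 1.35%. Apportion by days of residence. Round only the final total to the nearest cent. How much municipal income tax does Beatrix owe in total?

Springfield Shire, 1 Jan – 10 Sep 2030: 253 days → £82,000 × 3.95% × 253/365 = £2,245.1151
The Borough of Saltbrook, 11 Sep – 17 Oct 2030: 37 days → £82,000 × 4.25% × 37/365 = £353.2740
The Township of Elmby, 18 Oct – 31 Dec 2030: 75 days → £82,000 × 1.35% × 75/365 = £227.4658
Total = £2,825.8548

£2,825.85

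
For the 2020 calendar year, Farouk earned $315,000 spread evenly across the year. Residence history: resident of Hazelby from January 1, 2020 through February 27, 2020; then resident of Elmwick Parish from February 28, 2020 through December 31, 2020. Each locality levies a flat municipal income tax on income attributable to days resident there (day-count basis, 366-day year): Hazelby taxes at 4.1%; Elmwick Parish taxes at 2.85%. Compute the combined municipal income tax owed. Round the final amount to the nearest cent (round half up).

$9,601.48

Hazelby, January 1 – February 27, 2020: 58 days → $315,000 × 4.1% × 58/366 = $2,046.6393
Elmwick Parish, February 28 – December 31, 2020: 308 days → $315,000 × 2.85% × 308/366 = $7,554.8361
Total = $9,601.4754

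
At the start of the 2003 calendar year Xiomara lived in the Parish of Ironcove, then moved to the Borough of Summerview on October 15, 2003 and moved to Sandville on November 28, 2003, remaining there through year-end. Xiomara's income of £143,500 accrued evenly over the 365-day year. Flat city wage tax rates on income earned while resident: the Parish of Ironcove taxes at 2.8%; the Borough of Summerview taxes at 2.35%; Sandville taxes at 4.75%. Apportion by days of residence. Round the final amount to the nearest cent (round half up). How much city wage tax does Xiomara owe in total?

£4,200.82

The Parish of Ironcove, January 1 – October 14, 2003: 287 days → £143,500 × 2.8% × 287/365 = £3,159.3589
The Borough of Summerview, October 15 – November 27, 2003: 44 days → £143,500 × 2.35% × 44/365 = £406.5178
Sandville, November 28 – December 31, 2003: 34 days → £143,500 × 4.75% × 34/365 = £634.9384
Total = £4,200.8151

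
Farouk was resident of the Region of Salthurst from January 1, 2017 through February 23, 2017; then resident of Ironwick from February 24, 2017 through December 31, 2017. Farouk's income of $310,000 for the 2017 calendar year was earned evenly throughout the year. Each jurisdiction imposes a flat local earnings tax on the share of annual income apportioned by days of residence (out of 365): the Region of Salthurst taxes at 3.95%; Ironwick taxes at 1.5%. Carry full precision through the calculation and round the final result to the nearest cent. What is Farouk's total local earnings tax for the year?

$5,773.64

The Region of Salthurst, January 1 – February 23, 2017: 54 days → $310,000 × 3.95% × 54/365 = $1,811.5890
Ironwick, February 24 – December 31, 2017: 311 days → $310,000 × 1.5% × 311/365 = $3,962.0548
Total = $5,773.6438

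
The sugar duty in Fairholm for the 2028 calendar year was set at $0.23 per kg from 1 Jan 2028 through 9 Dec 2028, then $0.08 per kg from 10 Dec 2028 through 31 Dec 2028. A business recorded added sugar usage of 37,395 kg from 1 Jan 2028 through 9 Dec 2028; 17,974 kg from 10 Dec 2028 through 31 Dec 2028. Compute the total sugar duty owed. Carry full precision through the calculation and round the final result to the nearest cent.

$10,038.77

1 Jan – 9 Dec 2028: 37,395 kg at $0.23/kg → $8,600.85
10 Dec – 31 Dec 2028: 17,974 kg at $0.08/kg → $1,437.92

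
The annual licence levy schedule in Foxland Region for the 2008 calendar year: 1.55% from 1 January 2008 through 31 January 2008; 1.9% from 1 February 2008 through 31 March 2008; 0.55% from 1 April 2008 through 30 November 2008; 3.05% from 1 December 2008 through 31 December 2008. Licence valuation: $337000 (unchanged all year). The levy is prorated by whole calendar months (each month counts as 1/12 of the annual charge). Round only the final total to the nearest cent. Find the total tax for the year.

1 January – 31 January 2008: 1 month at 1.55% → $337000 × 1.55% × 1/12 = $435.2917
1 February – 31 March 2008: 2 months at 1.9% → $337000 × 1.9% × 2/12 = $1067.1667
1 April – 30 November 2008: 8 months at 0.55% → $337000 × 0.55% × 8/12 = $1235.6667
1 December – 31 December 2008: 1 month at 3.05% → $337000 × 3.05% × 1/12 = $856.5417
Total = $3594.6667

$3594.67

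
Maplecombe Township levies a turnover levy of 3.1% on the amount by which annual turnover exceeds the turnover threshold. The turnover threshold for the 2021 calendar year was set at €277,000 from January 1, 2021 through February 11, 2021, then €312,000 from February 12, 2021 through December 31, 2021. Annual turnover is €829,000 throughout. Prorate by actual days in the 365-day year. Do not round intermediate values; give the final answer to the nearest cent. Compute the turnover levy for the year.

January 1 – February 11, 2021: 42 days, exemption €277,000 → (€829,000 − €277,000) × 3.1% × 42/365 = €1,969.0521
February 12 – December 31, 2021: 323 days, exemption €312,000 → (€829,000 − €312,000) × 3.1% × 323/365 = €14,182.7973
Total = €16,151.8493

€16,151.85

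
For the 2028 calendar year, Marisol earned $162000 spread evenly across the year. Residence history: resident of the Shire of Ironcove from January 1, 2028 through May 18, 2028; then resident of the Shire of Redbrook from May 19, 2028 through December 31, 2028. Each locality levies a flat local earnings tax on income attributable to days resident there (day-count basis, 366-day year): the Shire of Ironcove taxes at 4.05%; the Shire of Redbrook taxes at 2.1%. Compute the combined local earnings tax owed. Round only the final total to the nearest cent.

$4601.73

The Shire of Ironcove, January 1 – May 18, 2028: 139 days → $162000 × 4.05% × 139/366 = $2491.7459
The Shire of Redbrook, May 19 – December 31, 2028: 227 days → $162000 × 2.1% × 227/366 = $2109.9836
Total = $4601.7295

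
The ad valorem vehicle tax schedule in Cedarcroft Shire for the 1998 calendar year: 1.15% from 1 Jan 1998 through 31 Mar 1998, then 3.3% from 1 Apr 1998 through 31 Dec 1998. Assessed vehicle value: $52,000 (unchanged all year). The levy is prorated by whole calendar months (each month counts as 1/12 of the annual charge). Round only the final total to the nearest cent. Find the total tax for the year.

1 Jan – 31 Mar 1998: 3 months at 1.15% → $52,000 × 1.15% × 3/12 = $149.5000
1 Apr – 31 Dec 1998: 9 months at 3.3% → $52,000 × 3.3% × 9/12 = $1,287.0000
Total = $1,436.5000

$1,436.50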